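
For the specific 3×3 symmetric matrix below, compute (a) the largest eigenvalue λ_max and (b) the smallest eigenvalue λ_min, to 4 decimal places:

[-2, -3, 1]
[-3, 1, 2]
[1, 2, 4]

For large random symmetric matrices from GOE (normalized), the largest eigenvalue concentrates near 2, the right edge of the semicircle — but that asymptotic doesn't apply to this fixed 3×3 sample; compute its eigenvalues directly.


Since M is real symmetric, all three eigenvalues are real; they are the roots of det(λI − M) = λ³ − (tr M) λ² + s λ − det M, where s is the sum of the principal 2×2 minors.
tr M = -2 + 1 + 4 = 3.
s = ((-2)·1 − (-3)²) + ((-2)·4 − 1²) + (1·4 − 2²) = -11 + (-9) + 0 = -20.
det M (expand along row 1) = (-2)·0 − (-3)·(-14) + 1·(-7) = -49.
Characteristic polynomial: λ³ − 3λ² − 20λ + 49 = 0.
Substitute λ = y + (tr M)/3 = y + 1.000000 to remove the quadratic term: y³ + p·y + q = 0 with p = s − (tr M)²/3 = -23.000000 and q = −2(tr M)³/27 + (tr M)·s/3 − det M = 27.000000.
Three real roots ⇒ use the trigonometric (Viète) form: r = 2√(−p/3) = 5.537749, φ = arccos(3q/(p·r)) = arccos(-0.635951) = 2.260037 rad.
y_k = r·cos(φ/3 − 2πk/3) for k = 0, 1, 2 gives y = 4.039258, 1.261118, -5.300375.
λ_k = y_k + 1.000000 gives λ = 5.0393, 2.2611, -4.3004 (check: the sum is 3.0000 = tr M).

Hence λ_max = 5.0393 and λ_min = -4.3004.


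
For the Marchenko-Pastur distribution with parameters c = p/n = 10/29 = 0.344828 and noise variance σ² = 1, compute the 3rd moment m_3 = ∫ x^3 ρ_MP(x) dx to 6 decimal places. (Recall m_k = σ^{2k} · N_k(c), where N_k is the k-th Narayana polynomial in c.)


E[X³] = σ⁶ (1 + 3c + c²) (third MP moment). With σ² = 1 (so σ⁶ = 1) and c = 10/29 = 0.344828: E[X³] = 1 · (1 + 3·0.344828 + (0.344828)²) = 1 · 2.153389.

So E[X^3] = 2.153389.


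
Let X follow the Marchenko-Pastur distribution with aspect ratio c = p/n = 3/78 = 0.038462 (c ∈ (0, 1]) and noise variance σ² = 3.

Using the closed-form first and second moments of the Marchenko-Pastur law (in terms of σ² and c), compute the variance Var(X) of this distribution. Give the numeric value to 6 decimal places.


Recall the MP moments m_1 = E[X] = σ² and m_2 = E[X²] = σ⁴ (1 + c).
m_1 = E[X] = σ² = 3, so m_1² = 9.
m_2 = E[X²] = σ⁴ (1 + c) = 9 · (1 + 0.038462) = 9 · 1.038462 = 9.346154.
(Note m_2 − m_1² simplifies to c · σ⁴ = 0.038462 · 9.)

Var(X) = m_2 − m_1² = 9.346154 − 9 = 0.346154.


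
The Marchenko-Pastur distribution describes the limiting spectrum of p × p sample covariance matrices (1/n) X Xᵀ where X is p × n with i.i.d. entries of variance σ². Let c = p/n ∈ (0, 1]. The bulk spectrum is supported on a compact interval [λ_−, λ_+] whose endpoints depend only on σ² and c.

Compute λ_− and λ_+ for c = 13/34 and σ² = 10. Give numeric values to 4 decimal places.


c = 13/34 = 0.382353; √c = 0.618347.
λ_− = σ² (1 − √c)² = 10 · (1 − 0.618347)² = 10 · (0.381653)² = 1.456591.
λ_+ = σ² (1 + √c)² = 10 · (1 + 0.618347)² = 10 · (1.618347)² = 26.190468.

Rounded to 4 decimal places: λ_− ≈ 1.4566, λ_+ ≈ 26.1905.


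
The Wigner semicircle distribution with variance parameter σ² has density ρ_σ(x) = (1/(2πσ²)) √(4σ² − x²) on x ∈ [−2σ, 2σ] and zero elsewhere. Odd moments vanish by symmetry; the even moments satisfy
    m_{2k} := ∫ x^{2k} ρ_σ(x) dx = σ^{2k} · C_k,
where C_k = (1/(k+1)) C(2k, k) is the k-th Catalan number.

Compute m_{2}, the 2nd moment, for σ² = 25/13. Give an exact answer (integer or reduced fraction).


By the scaled semicircle moment identity, m_{2k} = σ^{2k} · C_k with k = 1.
C_1 = (1/(k+1)) · C(2k, k) = (1/2) · C(2, 1) = (1/2) · 2 = 1.
σ^{2k} = (σ²)^k = (25/13)^1 = 25/13.

Therefore m_{2} = σ^{2} · C_1 = (25/13) · 1 = 25/13.


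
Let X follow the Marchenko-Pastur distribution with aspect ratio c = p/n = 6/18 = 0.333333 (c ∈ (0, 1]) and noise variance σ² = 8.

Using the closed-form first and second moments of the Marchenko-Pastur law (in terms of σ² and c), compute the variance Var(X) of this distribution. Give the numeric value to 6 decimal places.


Recall the MP moments m_1 = E[X] = σ² and m_2 = E[X²] = σ⁴ (1 + c).
m_1 = E[X] = σ² = 8, so m_1² = 64.
m_2 = E[X²] = σ⁴ (1 + c) = 64 · (1 + 0.333333) = 64 · 1.333333 = 85.333333.
(Note m_2 − m_1² simplifies to c · σ⁴ = 0.333333 · 64.)

Var(X) = m_2 − m_1² = 85.333333 − 64 = 21.333333.


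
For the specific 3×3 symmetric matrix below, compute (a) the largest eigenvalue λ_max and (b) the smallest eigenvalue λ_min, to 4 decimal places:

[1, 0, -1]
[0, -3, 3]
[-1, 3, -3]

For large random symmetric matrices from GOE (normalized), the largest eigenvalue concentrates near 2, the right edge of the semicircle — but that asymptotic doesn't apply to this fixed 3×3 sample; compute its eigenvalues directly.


Since M is real symmetric, all three eigenvalues are real; they are the roots of det(λI − M) = λ³ − (tr M) λ² + s λ − det M, where s is the sum of the principal 2×2 minors.
tr M = 1 + (-3) + (-3) = -5.
s = (1·(-3) − 0²) + (1·(-3) − (-1)²) + ((-3)·(-3) − 3²) = -3 + (-4) + 0 = -7.
det M (expand along row 1) = 1·0 − 0·3 + (-1)·(-3) = 3.
Characteristic polynomial: λ³ + 5λ² − 7λ − 3 = 0.
Substitute λ = y + (tr M)/3 = y − 1.666667 to remove the quadratic term: y³ + p·y + q = 0 with p = s − (tr M)²/3 = -15.333333 and q = −2(tr M)³/27 + (tr M)·s/3 − det M = 17.925926.
Three real roots ⇒ use the trigonometric (Viète) form: r = 2√(−p/3) = 4.521553, φ = arccos(3q/(p·r)) = arccos(-0.775673) = 2.458577 rad.
y_k = r·cos(φ/3 − 2πk/3) for k = 0, 1, 2 gives y = 3.086267, 1.318605, -4.404872.
λ_k = y_k − 1.666667 gives λ = 1.4196, -0.3481, -6.0715 (check: the sum is -5.0000 = tr M).

Hence λ_max = 1.4196 and λ_min = -6.0715.


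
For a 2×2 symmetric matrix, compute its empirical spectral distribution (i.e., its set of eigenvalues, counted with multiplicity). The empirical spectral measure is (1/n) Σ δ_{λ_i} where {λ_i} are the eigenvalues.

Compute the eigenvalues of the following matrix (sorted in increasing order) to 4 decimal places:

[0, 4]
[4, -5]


Since M is real symmetric, both eigenvalues are real; they are the roots of det(λI − M) = λ² − (tr M) λ + det M.
tr M = 0 + (-5) = -5.
det M = 0·(-5) − 4² = 0 − 16 = -16.
Characteristic polynomial: λ² + 5λ − 16 = 0.
Discriminant Δ = (tr M)² − 4·det M = 25 − (-64) = 89; √Δ = 9.433981.
λ = (tr M ± √Δ)/2 = (-5 ± 9.433981)/2, giving (tr M − √Δ)/2 = -7.2170 and (tr M + √Δ)/2 = 2.2170.

Eigenvalues sorted in increasing order: [-7.2170, 2.2170].


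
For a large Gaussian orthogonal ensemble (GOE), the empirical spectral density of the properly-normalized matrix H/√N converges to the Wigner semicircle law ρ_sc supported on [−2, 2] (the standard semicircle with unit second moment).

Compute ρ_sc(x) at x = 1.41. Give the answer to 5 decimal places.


ρ_sc(x) = (1/(2π)) √(4 − x²). With x = 1.41:
  4 − x² = 4 − (1.41)² = 4 − 1.988100 = 2.011900.
  √(4 − x²) = 1.418415.
  1/(2π) = 0.159155.
  ρ_sc(1.41) = 0.159155 · 1.418415 = 0.225748.

Rounded to 5 decimal places: ρ_sc(1.41) ≈ 0.22575.


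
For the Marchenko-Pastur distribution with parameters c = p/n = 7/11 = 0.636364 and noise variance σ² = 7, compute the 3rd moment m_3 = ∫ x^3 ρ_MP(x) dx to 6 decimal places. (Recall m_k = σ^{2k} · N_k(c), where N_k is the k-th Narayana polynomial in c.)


E[X³] = σ⁶ (1 + 3c + c²) (third MP moment). With σ² = 7 (so σ⁶ = 343) and c = 7/11 = 0.636364: E[X³] = 343 · (1 + 3·0.636364 + (0.636364)²) = 343 · 3.314050.

So E[X^3] = 1136.719008.


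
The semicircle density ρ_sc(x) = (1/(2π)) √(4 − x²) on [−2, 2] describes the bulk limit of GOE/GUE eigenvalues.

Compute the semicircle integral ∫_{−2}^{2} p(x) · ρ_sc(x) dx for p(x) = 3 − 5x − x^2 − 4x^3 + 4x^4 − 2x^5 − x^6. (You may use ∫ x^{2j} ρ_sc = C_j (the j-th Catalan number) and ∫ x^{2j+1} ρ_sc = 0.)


Write p(x) = Σ a_i x^i, split into monomials and integrate each against ρ_sc separately.
Using ∫ x^{2j} ρ_sc = C_j = (1/(j+1)) C(2j, j) (Catalan numbers) and ∫ x^{2j+1} ρ_sc = 0 (odd monomials vanish by symmetry):
  i = 0 (even): a_0 · C_{0} = 3 · 1 = 3
  i = 1 (odd): ∫ x^1 ρ_sc = 0 (vanishes)
  i = 2 (even): a_2 · C_{1} = -1 · 1 = -1
  i = 3 (odd): ∫ x^3 ρ_sc = 0 (vanishes)
  i = 4 (even): a_4 · C_{2} = 4 · 2 = 8
  i = 5 (odd): ∫ x^5 ρ_sc = 0 (vanishes)
  i = 6 (even): a_6 · C_{3} = -1 · 5 = -5

Summing the contributions: ∫_{−2}^{2} p(x) ρ_sc(x) dx = 3 + (-1) + 8 + (-5) = 5.


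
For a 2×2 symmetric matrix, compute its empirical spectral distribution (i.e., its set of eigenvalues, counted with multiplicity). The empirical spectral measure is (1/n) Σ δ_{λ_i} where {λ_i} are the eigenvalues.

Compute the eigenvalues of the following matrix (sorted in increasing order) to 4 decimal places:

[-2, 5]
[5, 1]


Since M is real symmetric, both eigenvalues are real; they are the roots of det(λI − M) = λ² − (tr M) λ + det M.
tr M = -2 + 1 = -1.
det M = (-2)·1 − 5² = -2 − 25 = -27.
Characteristic polynomial: λ² + λ − 27 = 0.
Discriminant Δ = (tr M)² − 4·det M = 1 − (-108) = 109; √Δ = 10.440307.
λ = (tr M ± √Δ)/2 = (-1 ± 10.440307)/2, giving (tr M − √Δ)/2 = -5.7202 and (tr M + √Δ)/2 = 4.7202.

Eigenvalues sorted in increasing order: [-5.7202, 4.7202].


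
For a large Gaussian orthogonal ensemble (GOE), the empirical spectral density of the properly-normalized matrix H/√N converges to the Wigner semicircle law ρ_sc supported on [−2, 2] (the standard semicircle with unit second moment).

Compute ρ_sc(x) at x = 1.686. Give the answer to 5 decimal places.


ρ_sc(x) = (1/(2π)) √(4 − x²). With x = 1.686:
  4 − x² = 4 − (1.686)² = 4 − 2.842596 = 1.157404.
  √(4 − x²) = 1.075827.
  1/(2π) = 0.159155.
  ρ_sc(1.686) = 0.159155 · 1.075827 = 0.171223.

Rounded to 5 decimal places: ρ_sc(1.686) ≈ 0.17122.


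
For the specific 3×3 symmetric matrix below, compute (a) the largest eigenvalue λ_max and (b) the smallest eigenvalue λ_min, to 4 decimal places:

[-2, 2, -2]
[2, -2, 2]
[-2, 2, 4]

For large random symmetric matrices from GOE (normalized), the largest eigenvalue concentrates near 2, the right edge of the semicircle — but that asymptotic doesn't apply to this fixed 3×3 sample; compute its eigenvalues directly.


Since M is real symmetric, all three eigenvalues are real; they are the roots of det(λI − M) = λ³ − (tr M) λ² + s λ − det M, where s is the sum of the principal 2×2 minors.
tr M = -2 + (-2) + 4 = 0.
s = ((-2)·(-2) − 2²) + ((-2)·4 − (-2)²) + ((-2)·4 − 2²) = 0 + (-12) + (-12) = -24.
det M (expand along row 1) = (-2)·(-12) − 2·12 + (-2)·0 = 0.
Characteristic polynomial: λ³ − 24λ = 0.
Substitute λ = y + (tr M)/3 = y + 0.000000 to remove the quadratic term: y³ + p·y + q = 0 with p = s − (tr M)²/3 = -24.000000 and q = −2(tr M)³/27 + (tr M)·s/3 − det M = 0.000000.
Three real roots ⇒ use the trigonometric (Viète) form: r = 2√(−p/3) = 5.656854, φ = arccos(3q/(p·r)) = arccos(0.000000) = 1.570796 rad.
y_k = r·cos(φ/3 − 2πk/3) for k = 0, 1, 2 gives y = 4.898979, 0.000000, -4.898979.
λ_k = y_k + 0.000000 gives λ = 4.8990, 0.0000, -4.8990 (check: the sum is 0.0000 = tr M).

Hence λ_max = 4.8990 and λ_min = -4.8990.


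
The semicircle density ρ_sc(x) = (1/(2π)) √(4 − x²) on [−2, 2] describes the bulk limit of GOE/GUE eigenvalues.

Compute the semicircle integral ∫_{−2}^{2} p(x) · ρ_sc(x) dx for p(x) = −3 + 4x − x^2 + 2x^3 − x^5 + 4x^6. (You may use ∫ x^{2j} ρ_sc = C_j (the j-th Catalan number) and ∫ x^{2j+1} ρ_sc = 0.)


Write p(x) = Σ a_i x^i, split into monomials and integrate each against ρ_sc separately.
Using ∫ x^{2j} ρ_sc = C_j = (1/(j+1)) C(2j, j) (Catalan numbers) and ∫ x^{2j+1} ρ_sc = 0 (odd monomials vanish by symmetry):
  i = 0 (even): a_0 · C_{0} = -3 · 1 = -3
  i = 1 (odd): ∫ x^1 ρ_sc = 0 (vanishes)
  i = 2 (even): a_2 · C_{1} = -1 · 1 = -1
  i = 3 (odd): ∫ x^3 ρ_sc = 0 (vanishes)
  i = 5 (odd): ∫ x^5 ρ_sc = 0 (vanishes)
  i = 6 (even): a_6 · C_{3} = 4 · 5 = 20

Summing the contributions: ∫_{−2}^{2} p(x) ρ_sc(x) dx = (-3) + (-1) + 20 = 16.


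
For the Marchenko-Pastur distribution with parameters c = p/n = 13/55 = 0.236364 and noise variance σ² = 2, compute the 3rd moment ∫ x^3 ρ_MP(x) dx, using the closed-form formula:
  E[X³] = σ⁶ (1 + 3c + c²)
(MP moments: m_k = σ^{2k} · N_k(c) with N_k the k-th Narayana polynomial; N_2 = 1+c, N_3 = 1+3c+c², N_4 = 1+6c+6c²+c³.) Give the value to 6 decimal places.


E[X³] = σ⁶ (1 + 3c + c²) (third MP moment). With σ² = 2 (so σ⁶ = 8) and c = 13/55 = 0.236364: E[X³] = 8 · (1 + 3·0.236364 + (0.236364)²) = 8 · 1.764959.

So E[X^3] = 14.119669.


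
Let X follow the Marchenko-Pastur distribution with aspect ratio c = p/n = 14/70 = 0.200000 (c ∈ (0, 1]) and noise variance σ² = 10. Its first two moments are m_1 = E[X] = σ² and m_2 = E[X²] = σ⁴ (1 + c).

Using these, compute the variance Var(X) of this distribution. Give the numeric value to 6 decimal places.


m_1 = E[X] = σ² = 10, so m_1² = 100.
m_2 = E[X²] = σ⁴ (1 + c) = 100 · (1 + 0.200000) = 100 · 1.200000 = 120.000000.
(Note m_2 − m_1² simplifies to c · σ⁴ = 0.200000 · 100.)

Var(X) = m_2 − m_1² = 120.000000 − 100 = 20.000000.


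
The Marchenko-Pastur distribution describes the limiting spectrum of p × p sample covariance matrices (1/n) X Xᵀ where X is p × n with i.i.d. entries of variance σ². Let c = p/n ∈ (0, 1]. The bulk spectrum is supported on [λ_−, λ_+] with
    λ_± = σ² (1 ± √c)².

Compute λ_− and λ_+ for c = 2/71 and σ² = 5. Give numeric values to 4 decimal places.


c = 2/71 = 0.028169; √c = 0.167836.
λ_− = σ² (1 − √c)² = 5 · (1 − 0.167836)² = 5 · (0.832164)² = 3.462482.
λ_+ = σ² (1 + √c)² = 5 · (1 + 0.167836)² = 5 · (1.167836)² = 6.819208.

Rounded to 4 decimal places: λ_− ≈ 3.4625, λ_+ ≈ 6.8192.


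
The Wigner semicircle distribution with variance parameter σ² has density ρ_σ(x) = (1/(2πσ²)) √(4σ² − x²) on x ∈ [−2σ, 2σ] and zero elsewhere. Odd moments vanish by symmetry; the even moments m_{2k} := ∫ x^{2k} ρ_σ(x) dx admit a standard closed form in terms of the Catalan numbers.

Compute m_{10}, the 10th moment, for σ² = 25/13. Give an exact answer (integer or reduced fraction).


By the scaled semicircle moment identity, m_{2k} = σ^{2k} · C_k with k = 5.
C_5 = (1/(k+1)) · C(2k, k) = (1/6) · C(10, 5) = (1/6) · 252 = 42.
σ^{2k} = (σ²)^k = (25/13)^5 = 9765625/371293.

Therefore m_{10} = σ^{10} · C_5 = (9765625/371293) · 42 = 410156250/371293.


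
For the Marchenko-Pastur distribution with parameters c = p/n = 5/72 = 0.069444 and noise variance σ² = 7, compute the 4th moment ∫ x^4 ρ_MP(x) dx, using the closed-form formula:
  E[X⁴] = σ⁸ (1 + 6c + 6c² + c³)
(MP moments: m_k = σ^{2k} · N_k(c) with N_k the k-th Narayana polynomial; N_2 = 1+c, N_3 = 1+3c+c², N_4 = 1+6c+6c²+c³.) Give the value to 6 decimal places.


E[X⁴] = σ⁸ (1 + 6c + 6c² + c³) (fourth MP moment). With σ² = 7 (so σ⁸ = 2401) and c = 5/72 = 0.069444: E[X⁴] = 2401 · (1 + 6·0.069444 + 6·(0.069444)² + (0.069444)³) = 2401 · 1.445937.

So E[X^4] = 3471.694136.


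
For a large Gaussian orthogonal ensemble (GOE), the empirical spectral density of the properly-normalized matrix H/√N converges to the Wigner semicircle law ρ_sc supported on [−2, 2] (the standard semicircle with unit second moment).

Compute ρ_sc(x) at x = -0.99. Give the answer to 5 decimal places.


ρ_sc(x) = (1/(2π)) √(4 − x²). With x = -0.99:
  4 − x² = 4 − (-0.99)² = 4 − 0.980100 = 3.019900.
  √(4 − x²) = 1.737786.
  1/(2π) = 0.159155.
  ρ_sc(-0.99) = 0.159155 · 1.737786 = 0.276577.

Rounded to 5 decimal places: ρ_sc(-0.99) ≈ 0.27658.


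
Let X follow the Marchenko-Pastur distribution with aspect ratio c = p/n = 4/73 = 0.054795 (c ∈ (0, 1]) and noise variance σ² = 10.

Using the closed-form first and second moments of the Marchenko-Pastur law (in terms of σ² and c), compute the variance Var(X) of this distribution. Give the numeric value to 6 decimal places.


Recall the MP moments m_1 = E[X] = σ² and m_2 = E[X²] = σ⁴ (1 + c).
m_1 = E[X] = σ² = 10, so m_1² = 100.
m_2 = E[X²] = σ⁴ (1 + c) = 100 · (1 + 0.054795) = 100 · 1.054795 = 105.479452.
(Note m_2 − m_1² simplifies to c · σ⁴ = 0.054795 · 100.)

Var(X) = m_2 − m_1² = 105.479452 − 100 = 5.479452.


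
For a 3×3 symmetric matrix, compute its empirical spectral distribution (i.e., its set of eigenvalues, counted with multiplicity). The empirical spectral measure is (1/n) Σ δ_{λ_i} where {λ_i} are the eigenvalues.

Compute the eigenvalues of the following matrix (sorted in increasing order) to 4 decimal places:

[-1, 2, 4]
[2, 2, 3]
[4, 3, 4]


Since M is real symmetric, all three eigenvalues are real; they are the roots of det(λI − M) = λ³ − (tr M) λ² + s λ − det M, where s is the sum of the principal 2×2 minors.
tr M = -1 + 2 + 4 = 5.
s = ((-1)·2 − 2²) + ((-1)·4 − 4²) + (2·4 − 3²) = -6 + (-20) + (-1) = -27.
det M (expand along row 1) = (-1)·(-1) − 2·(-4) + 4·(-2) = 1.
Characteristic polynomial: λ³ − 5λ² − 27λ − 1 = 0.
Substitute λ = y + (tr M)/3 = y + 1.666667 to remove the quadratic term: y³ + p·y + q = 0 with p = s − (tr M)²/3 = -35.333333 and q = −2(tr M)³/27 + (tr M)·s/3 − det M = -55.259259.
Three real roots ⇒ use the trigonometric (Viète) form: r = 2√(−p/3) = 6.863753, φ = arccos(3q/(p·r)) = arccos(0.683565) = 0.818160 rad.
y_k = r·cos(φ/3 − 2πk/3) for k = 0, 1, 2 gives y = 6.610082, -1.703963, -4.906118.
λ_k = y_k + 1.666667 gives λ = 8.2767, -0.0373, -3.2395 (check: the sum is 5.0000 = tr M).

Eigenvalues sorted in increasing order: [-3.2395, -0.0373, 8.2767].


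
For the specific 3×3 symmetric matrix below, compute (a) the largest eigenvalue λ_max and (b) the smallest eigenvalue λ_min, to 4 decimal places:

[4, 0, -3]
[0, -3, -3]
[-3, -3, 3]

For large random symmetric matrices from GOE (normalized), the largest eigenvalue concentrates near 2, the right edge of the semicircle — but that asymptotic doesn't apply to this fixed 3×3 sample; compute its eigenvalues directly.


Since M is real symmetric, all three eigenvalues are real; they are the roots of det(λI − M) = λ³ − (tr M) λ² + s λ − det M, where s is the sum of the principal 2×2 minors.
tr M = 4 + (-3) + 3 = 4.
s = (4·(-3) − 0²) + (4·3 − (-3)²) + ((-3)·3 − (-3)²) = -12 + 3 + (-18) = -27.
det M (expand along row 1) = 4·(-18) − 0·(-9) + (-3)·(-9) = -45.
Characteristic polynomial: λ³ − 4λ² − 27λ + 45 = 0.
Substitute λ = y + (tr M)/3 = y + 1.333333 to remove the quadratic term: y³ + p·y + q = 0 with p = s − (tr M)²/3 = -32.333333 and q = −2(tr M)³/27 + (tr M)·s/3 − det M = 4.259259.
Three real roots ⇒ use the trigonometric (Viète) form: r = 2√(−p/3) = 6.565905, φ = arccos(3q/(p·r)) = arccos(-0.060188) = 1.631021 rad.
y_k = r·cos(φ/3 − 2πk/3) for k = 0, 1, 2 gives y = 5.619195, 0.131800, -5.750995.
λ_k = y_k + 1.333333 gives λ = 6.9525, 1.4651, -4.4177 (check: the sum is 4.0000 = tr M).

Hence λ_max = 6.9525 and λ_min = -4.4177.


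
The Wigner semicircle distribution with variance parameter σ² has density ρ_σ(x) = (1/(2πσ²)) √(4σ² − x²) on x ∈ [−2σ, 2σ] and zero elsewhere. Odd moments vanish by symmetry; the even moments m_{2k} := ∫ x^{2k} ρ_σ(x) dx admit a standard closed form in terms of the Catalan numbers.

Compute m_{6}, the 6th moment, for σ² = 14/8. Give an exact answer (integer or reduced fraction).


By the scaled semicircle moment identity, m_{2k} = σ^{2k} · C_k with k = 3.
C_3 = (1/(k+1)) · C(2k, k) = (1/4) · C(6, 3) = (1/4) · 20 = 5.
σ^{2k} = (σ²)^k = (14/8)^3 = 343/64.

Therefore m_{6} = σ^{6} · C_3 = (343/64) · 5 = 1715/64.


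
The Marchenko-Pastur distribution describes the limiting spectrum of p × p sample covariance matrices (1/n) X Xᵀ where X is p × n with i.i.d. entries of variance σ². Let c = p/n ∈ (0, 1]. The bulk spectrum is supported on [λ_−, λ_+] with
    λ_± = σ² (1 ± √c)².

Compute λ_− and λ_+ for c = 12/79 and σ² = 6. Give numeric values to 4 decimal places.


c = 12/79 = 0.151899; √c = 0.389742.
λ_− = σ² (1 − √c)² = 6 · (1 − 0.389742)² = 6 · (0.610258)² = 2.234490.
λ_+ = σ² (1 + √c)² = 6 · (1 + 0.389742)² = 6 · (1.389742)² = 11.588295.

Rounded to 4 decimal places: λ_− ≈ 2.2345, λ_+ ≈ 11.5883.


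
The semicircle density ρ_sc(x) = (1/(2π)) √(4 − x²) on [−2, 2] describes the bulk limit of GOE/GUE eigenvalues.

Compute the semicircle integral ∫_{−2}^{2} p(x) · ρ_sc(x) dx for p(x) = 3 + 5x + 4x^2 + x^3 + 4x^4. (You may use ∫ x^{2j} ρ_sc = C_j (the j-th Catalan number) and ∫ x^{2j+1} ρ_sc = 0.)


Write p(x) = Σ a_i x^i, split into monomials and integrate each against ρ_sc separately.
Using ∫ x^{2j} ρ_sc = C_j = (1/(j+1)) C(2j, j) (Catalan numbers) and ∫ x^{2j+1} ρ_sc = 0 (odd monomials vanish by symmetry):
  i = 0 (even): a_0 · C_{0} = 3 · 1 = 3
  i = 1 (odd): ∫ x^1 ρ_sc = 0 (vanishes)
  i = 2 (even): a_2 · C_{1} = 4 · 1 = 4
  i = 3 (odd): ∫ x^3 ρ_sc = 0 (vanishes)
  i = 4 (even): a_4 · C_{2} = 4 · 2 = 8

Summing the contributions: ∫_{−2}^{2} p(x) ρ_sc(x) dx = 3 + 4 + 8 = 15.


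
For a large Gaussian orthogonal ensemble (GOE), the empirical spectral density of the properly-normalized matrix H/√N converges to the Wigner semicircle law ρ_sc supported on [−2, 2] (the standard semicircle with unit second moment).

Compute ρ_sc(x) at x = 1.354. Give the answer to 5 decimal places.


ρ_sc(x) = (1/(2π)) √(4 − x²). With x = 1.354:
  4 − x² = 4 − (1.354)² = 4 − 1.833316 = 2.166684.
  √(4 − x²) = 1.471966.
  1/(2π) = 0.159155.
  ρ_sc(1.354) = 0.159155 · 1.471966 = 0.234271.

Rounded to 5 decimal places: ρ_sc(1.354) ≈ 0.23427.


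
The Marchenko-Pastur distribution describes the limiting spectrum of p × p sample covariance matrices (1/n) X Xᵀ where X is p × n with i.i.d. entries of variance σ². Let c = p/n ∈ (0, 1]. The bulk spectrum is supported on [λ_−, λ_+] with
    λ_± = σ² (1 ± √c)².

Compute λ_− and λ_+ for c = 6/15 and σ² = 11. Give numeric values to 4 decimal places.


c = 6/15 = 0.400000; √c = 0.632456.
λ_− = σ² (1 − √c)² = 11 · (1 − 0.632456)² = 11 · (0.367544)² = 1.485978.
λ_+ = σ² (1 + √c)² = 11 · (1 + 0.632456)² = 11 · (1.632456)² = 29.314022.

Rounded to 4 decimal places: λ_− ≈ 1.4860, λ_+ ≈ 29.3140.


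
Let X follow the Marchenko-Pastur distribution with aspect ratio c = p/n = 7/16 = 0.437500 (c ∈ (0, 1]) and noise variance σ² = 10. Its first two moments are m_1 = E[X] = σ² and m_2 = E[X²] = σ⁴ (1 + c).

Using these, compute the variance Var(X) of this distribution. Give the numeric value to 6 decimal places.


m_1 = E[X] = σ² = 10, so m_1² = 100.
m_2 = E[X²] = σ⁴ (1 + c) = 100 · (1 + 0.437500) = 100 · 1.437500 = 143.750000.
(Note m_2 − m_1² simplifies to c · σ⁴ = 0.437500 · 100.)

Var(X) = m_2 − m_1² = 143.750000 − 100 = 43.750000.


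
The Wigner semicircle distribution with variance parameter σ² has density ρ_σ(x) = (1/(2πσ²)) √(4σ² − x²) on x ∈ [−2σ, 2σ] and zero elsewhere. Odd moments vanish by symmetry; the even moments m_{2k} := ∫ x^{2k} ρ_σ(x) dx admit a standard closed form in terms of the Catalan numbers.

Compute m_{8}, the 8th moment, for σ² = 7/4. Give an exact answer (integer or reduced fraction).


By the scaled semicircle moment identity, m_{2k} = σ^{2k} · C_k with k = 4.
C_4 = (1/(k+1)) · C(2k, k) = (1/5) · C(8, 4) = (1/5) · 70 = 14.
σ^{2k} = (σ²)^k = (7/4)^4 = 2401/256.

Therefore m_{8} = σ^{8} · C_4 = (2401/256) · 14 = 16807/128.


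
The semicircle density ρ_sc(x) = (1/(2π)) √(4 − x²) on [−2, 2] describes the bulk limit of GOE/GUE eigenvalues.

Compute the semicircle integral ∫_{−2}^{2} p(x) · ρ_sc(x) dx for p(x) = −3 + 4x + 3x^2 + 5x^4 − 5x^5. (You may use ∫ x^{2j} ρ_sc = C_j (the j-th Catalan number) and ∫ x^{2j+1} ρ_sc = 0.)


Write p(x) = Σ a_i x^i, split into monomials and integrate each against ρ_sc separately.
Using ∫ x^{2j} ρ_sc = C_j = (1/(j+1)) C(2j, j) (Catalan numbers) and ∫ x^{2j+1} ρ_sc = 0 (odd monomials vanish by symmetry):
  i = 0 (even): a_0 · C_{0} = -3 · 1 = -3
  i = 1 (odd): ∫ x^1 ρ_sc = 0 (vanishes)
  i = 2 (even): a_2 · C_{1} = 3 · 1 = 3
  i = 4 (even): a_4 · C_{2} = 5 · 2 = 10
  i = 5 (odd): ∫ x^5 ρ_sc = 0 (vanishes)

Summing the contributions: ∫_{−2}^{2} p(x) ρ_sc(x) dx = (-3) + 3 + 10 = 10.


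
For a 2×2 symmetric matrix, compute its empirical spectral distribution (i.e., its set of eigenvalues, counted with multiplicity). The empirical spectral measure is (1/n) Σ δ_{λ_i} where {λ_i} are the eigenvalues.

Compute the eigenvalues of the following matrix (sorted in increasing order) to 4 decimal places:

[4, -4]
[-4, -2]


Since M is real symmetric, both eigenvalues are real; they are the roots of det(λI − M) = λ² − (tr M) λ + det M.
tr M = 4 + (-2) = 2.
det M = 4·(-2) − (-4)² = -8 − 16 = -24.
Characteristic polynomial: λ² − 2λ − 24 = 0.
Discriminant Δ = (tr M)² − 4·det M = 4 − (-96) = 100; √Δ = 10.000000.
λ = (tr M ± √Δ)/2 = (2 ± 10.000000)/2, giving (tr M − √Δ)/2 = -4.0000 and (tr M + √Δ)/2 = 6.0000.

Eigenvalues sorted in increasing order: [-4.0000, 6.0000].


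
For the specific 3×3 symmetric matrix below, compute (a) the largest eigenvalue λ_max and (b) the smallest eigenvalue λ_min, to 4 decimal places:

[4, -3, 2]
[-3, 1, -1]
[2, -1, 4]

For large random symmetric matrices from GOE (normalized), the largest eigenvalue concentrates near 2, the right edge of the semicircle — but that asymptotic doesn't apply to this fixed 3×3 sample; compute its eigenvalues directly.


Since M is real symmetric, all three eigenvalues are real; they are the roots of det(λI − M) = λ³ − (tr M) λ² + s λ − det M, where s is the sum of the principal 2×2 minors.
tr M = 4 + 1 + 4 = 9.
s = (4·1 − (-3)²) + (4·4 − 2²) + (1·4 − (-1)²) = -5 + 12 + 3 = 10.
det M (expand along row 1) = 4·3 − (-3)·(-10) + 2·1 = -16.
Characteristic polynomial: λ³ − 9λ² + 10λ + 16 = 0.
Substitute λ = y + (tr M)/3 = y + 3.000000 to remove the quadratic term: y³ + p·y + q = 0 with p = s − (tr M)²/3 = -17.000000 and q = −2(tr M)³/27 + (tr M)·s/3 − det M = -8.000000.
Three real roots ⇒ use the trigonometric (Viète) form: r = 2√(−p/3) = 4.760952, φ = arccos(3q/(p·r)) = arccos(0.296530) = 1.269739 rad.
y_k = r·cos(φ/3 − 2πk/3) for k = 0, 1, 2 gives y = 4.340848, -0.476971, -3.863876.
λ_k = y_k + 3.000000 gives λ = 7.3408, 2.5230, -0.8639 (check: the sum is 9.0000 = tr M).

Hence λ_max = 7.3408 and λ_min = -0.8639.


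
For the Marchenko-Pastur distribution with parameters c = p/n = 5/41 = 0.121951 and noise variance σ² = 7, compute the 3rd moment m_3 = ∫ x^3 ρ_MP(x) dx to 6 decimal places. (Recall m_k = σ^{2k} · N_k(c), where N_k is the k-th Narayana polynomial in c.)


E[X³] = σ⁶ (1 + 3c + c²) (third MP moment). With σ² = 7 (so σ⁶ = 343) and c = 5/41 = 0.121951: E[X³] = 343 · (1 + 3·0.121951 + (0.121951)²) = 343 · 1.380726.

So E[X^3] = 473.588935.


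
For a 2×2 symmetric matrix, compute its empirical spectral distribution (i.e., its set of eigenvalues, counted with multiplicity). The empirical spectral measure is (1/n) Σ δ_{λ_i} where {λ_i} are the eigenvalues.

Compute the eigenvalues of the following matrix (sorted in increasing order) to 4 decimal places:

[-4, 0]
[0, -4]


Since M is real symmetric, both eigenvalues are real; they are the roots of det(λI − M) = λ² − (tr M) λ + det M.
tr M = -4 + (-4) = -8.
det M = (-4)·(-4) − 0² = 16 − 0 = 16.
Characteristic polynomial: λ² + 8λ + 16 = 0.
Discriminant Δ = (tr M)² − 4·det M = 64 − 64 = 0; √Δ = 0.000000.
λ = (tr M ± √Δ)/2 = (-8 ± 0.000000)/2, giving (tr M − √Δ)/2 = -4.0000 and (tr M + √Δ)/2 = -4.0000.

Eigenvalues sorted in increasing order: [-4.0000, -4.0000].


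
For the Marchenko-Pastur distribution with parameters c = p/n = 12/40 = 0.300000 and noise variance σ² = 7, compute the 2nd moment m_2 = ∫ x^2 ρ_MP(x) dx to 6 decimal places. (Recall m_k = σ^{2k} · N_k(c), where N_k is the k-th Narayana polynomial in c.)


E[X²] = σ⁴ (1 + c) (second MP moment). With σ² = 7 (so σ⁴ = 49) and c = 12/40 = 0.300000: E[X²] = 49 · (1 + 0.300000) = 49 · 1.300000.

So E[X^2] = 63.700000.


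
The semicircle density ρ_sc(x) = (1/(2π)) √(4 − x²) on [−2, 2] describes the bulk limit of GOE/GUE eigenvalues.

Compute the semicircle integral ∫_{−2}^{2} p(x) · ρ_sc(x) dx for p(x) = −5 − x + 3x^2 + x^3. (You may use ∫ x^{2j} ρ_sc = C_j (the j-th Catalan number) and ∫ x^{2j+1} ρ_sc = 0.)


Write p(x) = Σ a_i x^i, split into monomials and integrate each against ρ_sc separately.
Using ∫ x^{2j} ρ_sc = C_j = (1/(j+1)) C(2j, j) (Catalan numbers) and ∫ x^{2j+1} ρ_sc = 0 (odd monomials vanish by symmetry):
  i = 0 (even): a_0 · C_{0} = -5 · 1 = -5
  i = 1 (odd): ∫ x^1 ρ_sc = 0 (vanishes)
  i = 2 (even): a_2 · C_{1} = 3 · 1 = 3
  i = 3 (odd): ∫ x^3 ρ_sc = 0 (vanishes)

Summing the contributions: ∫_{−2}^{2} p(x) ρ_sc(x) dx = (-5) + 3 = -2.


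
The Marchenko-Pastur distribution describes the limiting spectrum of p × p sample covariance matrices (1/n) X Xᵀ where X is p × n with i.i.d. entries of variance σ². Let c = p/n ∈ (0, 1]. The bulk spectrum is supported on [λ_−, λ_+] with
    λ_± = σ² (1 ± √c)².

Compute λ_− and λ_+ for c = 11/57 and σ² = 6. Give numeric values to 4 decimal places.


c = 11/57 = 0.192982; √c = 0.439298.
λ_− = σ² (1 − √c)² = 6 · (1 − 0.439298)² = 6 · (0.560702)² = 1.886323.
λ_+ = σ² (1 + √c)² = 6 · (1 + 0.439298)² = 6 · (1.439298)² = 12.429467.

Rounded to 4 decimal places: λ_− ≈ 1.8863, λ_+ ≈ 12.4295.


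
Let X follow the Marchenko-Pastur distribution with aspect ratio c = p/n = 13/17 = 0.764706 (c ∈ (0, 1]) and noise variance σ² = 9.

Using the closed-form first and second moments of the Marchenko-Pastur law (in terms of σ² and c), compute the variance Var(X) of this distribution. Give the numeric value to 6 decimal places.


Recall the MP moments m_1 = E[X] = σ² and m_2 = E[X²] = σ⁴ (1 + c).
m_1 = E[X] = σ² = 9, so m_1² = 81.
m_2 = E[X²] = σ⁴ (1 + c) = 81 · (1 + 0.764706) = 81 · 1.764706 = 142.941176.
(Note m_2 − m_1² simplifies to c · σ⁴ = 0.764706 · 81.)

Var(X) = m_2 − m_1² = 142.941176 − 81 = 61.941176.


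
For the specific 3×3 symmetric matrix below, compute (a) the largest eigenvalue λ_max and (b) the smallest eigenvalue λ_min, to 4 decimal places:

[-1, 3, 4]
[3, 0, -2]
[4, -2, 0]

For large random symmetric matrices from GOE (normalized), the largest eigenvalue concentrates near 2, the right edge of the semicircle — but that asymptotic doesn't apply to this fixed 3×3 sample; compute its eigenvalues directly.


Since M is real symmetric, all three eigenvalues are real; they are the roots of det(λI − M) = λ³ − (tr M) λ² + s λ − det M, where s is the sum of the principal 2×2 minors.
tr M = -1 + 0 + 0 = -1.
s = ((-1)·0 − 3²) + ((-1)·0 − 4²) + (0·0 − (-2)²) = -9 + (-16) + (-4) = -29.
det M (expand along row 1) = (-1)·(-4) − 3·8 + 4·(-6) = -44.
Characteristic polynomial: λ³ + λ² − 29λ + 44 = 0.
Substitute λ = y + (tr M)/3 = y − 0.333333 to remove the quadratic term: y³ + p·y + q = 0 with p = s − (tr M)²/3 = -29.333333 and q = −2(tr M)³/27 + (tr M)·s/3 − det M = 53.740741.
Three real roots ⇒ use the trigonometric (Viète) form: r = 2√(−p/3) = 6.253888, φ = arccos(3q/(p·r)) = arccos(-0.878847) = 2.644237 rad.
y_k = r·cos(φ/3 − 2πk/3) for k = 0, 1, 2 gives y = 3.977860, 2.190281, -6.168141.
λ_k = y_k − 0.333333 gives λ = 3.6445, 1.8569, -6.5015 (check: the sum is -1.0000 = tr M).

Hence λ_max = 3.6445 and λ_min = -6.5015.


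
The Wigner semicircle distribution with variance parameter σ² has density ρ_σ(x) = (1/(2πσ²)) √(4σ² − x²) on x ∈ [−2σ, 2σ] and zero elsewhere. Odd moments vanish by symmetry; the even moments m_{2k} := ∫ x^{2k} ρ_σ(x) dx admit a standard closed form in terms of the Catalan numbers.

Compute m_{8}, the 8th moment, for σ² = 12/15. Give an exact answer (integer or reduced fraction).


By the scaled semicircle moment identity, m_{2k} = σ^{2k} · C_k with k = 4.
C_4 = (1/(k+1)) · C(2k, k) = (1/5) · C(8, 4) = (1/5) · 70 = 14.
σ^{2k} = (σ²)^k = (12/15)^4 = 256/625.

Therefore m_{8} = σ^{8} · C_4 = (256/625) · 14 = 3584/625.


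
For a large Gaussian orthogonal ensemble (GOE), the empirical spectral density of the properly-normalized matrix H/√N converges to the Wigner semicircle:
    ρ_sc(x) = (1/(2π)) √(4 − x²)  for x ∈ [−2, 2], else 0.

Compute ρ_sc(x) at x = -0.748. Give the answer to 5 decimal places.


ρ_sc(x) = (1/(2π)) √(4 − x²). With x = -0.748:
  4 − x² = 4 − (-0.748)² = 4 − 0.559504 = 3.440496.
  √(4 − x²) = 1.854857.
  1/(2π) = 0.159155.
  ρ_sc(-0.748) = 0.159155 · 1.854857 = 0.295210.

Rounded to 5 decimal places: ρ_sc(-0.748) ≈ 0.29521.


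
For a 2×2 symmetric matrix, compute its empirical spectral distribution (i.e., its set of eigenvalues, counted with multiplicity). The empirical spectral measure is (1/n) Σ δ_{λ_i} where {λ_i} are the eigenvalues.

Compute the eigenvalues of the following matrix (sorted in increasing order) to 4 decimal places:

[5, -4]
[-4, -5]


Since M is real symmetric, both eigenvalues are real; they are the roots of det(λI − M) = λ² − (tr M) λ + det M.
tr M = 5 + (-5) = 0.
det M = 5·(-5) − (-4)² = -25 − 16 = -41.
Characteristic polynomial: λ² − 41 = 0.
Discriminant Δ = (tr M)² − 4·det M = 0 − (-164) = 164; √Δ = 12.806248.
λ = (tr M ± √Δ)/2 = (0 ± 12.806248)/2, giving (tr M − √Δ)/2 = -6.4031 and (tr M + √Δ)/2 = 6.4031.

Eigenvalues sorted in increasing order: [-6.4031, 6.4031].


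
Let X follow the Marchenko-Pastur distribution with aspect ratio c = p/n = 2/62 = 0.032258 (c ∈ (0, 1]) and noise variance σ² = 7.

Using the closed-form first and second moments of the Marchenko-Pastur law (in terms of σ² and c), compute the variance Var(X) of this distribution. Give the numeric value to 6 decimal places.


Recall the MP moments m_1 = E[X] = σ² and m_2 = E[X²] = σ⁴ (1 + c).
m_1 = E[X] = σ² = 7, so m_1² = 49.
m_2 = E[X²] = σ⁴ (1 + c) = 49 · (1 + 0.032258) = 49 · 1.032258 = 50.580645.
(Note m_2 − m_1² simplifies to c · σ⁴ = 0.032258 · 49.)

Var(X) = m_2 − m_1² = 50.580645 − 49 = 1.580645.


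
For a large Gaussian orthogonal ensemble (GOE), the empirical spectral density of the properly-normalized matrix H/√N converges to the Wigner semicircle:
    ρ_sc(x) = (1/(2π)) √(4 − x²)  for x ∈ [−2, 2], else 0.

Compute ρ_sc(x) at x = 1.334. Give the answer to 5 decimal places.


ρ_sc(x) = (1/(2π)) √(4 − x²). With x = 1.334:
  4 − x² = 4 − (1.334)² = 4 − 1.779556 = 2.220444.
  √(4 − x²) = 1.490115.
  1/(2π) = 0.159155.
  ρ_sc(1.334) = 0.159155 · 1.490115 = 0.237159.

Rounded to 5 decimal places: ρ_sc(1.334) ≈ 0.23716.


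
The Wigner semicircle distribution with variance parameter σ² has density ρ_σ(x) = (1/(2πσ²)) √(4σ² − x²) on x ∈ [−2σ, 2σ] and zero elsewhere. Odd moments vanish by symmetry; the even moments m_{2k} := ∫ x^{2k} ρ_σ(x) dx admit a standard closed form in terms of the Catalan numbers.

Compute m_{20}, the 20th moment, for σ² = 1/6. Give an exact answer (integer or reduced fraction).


By the scaled semicircle moment identity, m_{2k} = σ^{2k} · C_k with k = 10.
C_10 = (1/(k+1)) · C(2k, k) = (1/11) · C(20, 10) = (1/11) · 184756 = 16796.
σ^{2k} = (σ²)^k = (1/6)^10 = 1/60466176.

Therefore m_{20} = σ^{20} · C_10 = (1/60466176) · 16796 = 4199/15116544.


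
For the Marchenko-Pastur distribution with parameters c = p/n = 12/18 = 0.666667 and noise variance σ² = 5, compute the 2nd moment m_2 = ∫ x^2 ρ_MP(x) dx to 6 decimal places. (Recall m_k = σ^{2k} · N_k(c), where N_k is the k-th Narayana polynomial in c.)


E[X²] = σ⁴ (1 + c) (second MP moment). With σ² = 5 (so σ⁴ = 25) and c = 12/18 = 0.666667: E[X²] = 25 · (1 + 0.666667) = 25 · 1.666667.

So E[X^2] = 41.666667.


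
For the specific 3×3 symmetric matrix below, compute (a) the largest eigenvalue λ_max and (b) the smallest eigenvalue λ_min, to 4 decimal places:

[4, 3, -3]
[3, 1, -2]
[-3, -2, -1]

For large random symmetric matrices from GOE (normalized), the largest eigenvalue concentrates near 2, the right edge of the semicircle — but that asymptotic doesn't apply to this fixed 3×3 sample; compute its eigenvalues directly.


Since M is real symmetric, all three eigenvalues are real; they are the roots of det(λI − M) = λ³ − (tr M) λ² + s λ − det M, where s is the sum of the principal 2×2 minors.
tr M = 4 + 1 + (-1) = 4.
s = (4·1 − 3²) + (4·(-1) − (-3)²) + (1·(-1) − (-2)²) = -5 + (-13) + (-5) = -23.
det M (expand along row 1) = 4·(-5) − 3·(-9) + (-3)·(-3) = 16.
Characteristic polynomial: λ³ − 4λ² − 23λ − 16 = 0.
Substitute λ = y + (tr M)/3 = y + 1.333333 to remove the quadratic term: y³ + p·y + q = 0 with p = s − (tr M)²/3 = -28.333333 and q = −2(tr M)³/27 + (tr M)·s/3 − det M = -51.407407.
Three real roots ⇒ use the trigonometric (Viète) form: r = 2√(−p/3) = 6.146363, φ = arccos(3q/(p·r)) = arccos(0.885587) = 0.483041 rad.
y_k = r·cos(φ/3 − 2πk/3) for k = 0, 1, 2 gives y = 6.066862, -2.180069, -3.886792.
λ_k = y_k + 1.333333 gives λ = 7.4002, -0.8467, -2.5535 (check: the sum is 4.0000 = tr M).

Hence λ_max = 7.4002 and λ_min = -2.5535.


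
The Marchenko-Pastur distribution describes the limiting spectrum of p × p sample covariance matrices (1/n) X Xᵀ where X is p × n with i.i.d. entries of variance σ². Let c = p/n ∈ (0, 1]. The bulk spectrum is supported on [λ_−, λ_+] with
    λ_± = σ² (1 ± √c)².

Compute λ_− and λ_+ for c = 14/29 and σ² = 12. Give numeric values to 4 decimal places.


c = 14/29 = 0.482759; √c = 0.694808.
λ_− = σ² (1 − √c)² = 12 · (1 − 0.694808)² = 12 · (0.305192)² = 1.117703.
λ_+ = σ² (1 + √c)² = 12 · (1 + 0.694808)² = 12 · (1.694808)² = 34.468503.

Rounded to 4 decimal places: λ_− ≈ 1.1177, λ_+ ≈ 34.4685.


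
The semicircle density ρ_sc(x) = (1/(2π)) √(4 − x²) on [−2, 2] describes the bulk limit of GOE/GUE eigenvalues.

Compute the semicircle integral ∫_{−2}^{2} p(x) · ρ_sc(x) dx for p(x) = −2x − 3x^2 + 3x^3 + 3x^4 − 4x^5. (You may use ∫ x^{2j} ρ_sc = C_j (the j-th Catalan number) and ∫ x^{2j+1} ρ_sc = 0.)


Write p(x) = Σ a_i x^i, split into monomials and integrate each against ρ_sc separately.
Using ∫ x^{2j} ρ_sc = C_j = (1/(j+1)) C(2j, j) (Catalan numbers) and ∫ x^{2j+1} ρ_sc = 0 (odd monomials vanish by symmetry):
  i = 1 (odd): ∫ x^1 ρ_sc = 0 (vanishes)
  i = 2 (even): a_2 · C_{1} = -3 · 1 = -3
  i = 3 (odd): ∫ x^3 ρ_sc = 0 (vanishes)
  i = 4 (even): a_4 · C_{2} = 3 · 2 = 6
  i = 5 (odd): ∫ x^5 ρ_sc = 0 (vanishes)

Summing the contributions: ∫_{−2}^{2} p(x) ρ_sc(x) dx = (-3) + 6 = 3.


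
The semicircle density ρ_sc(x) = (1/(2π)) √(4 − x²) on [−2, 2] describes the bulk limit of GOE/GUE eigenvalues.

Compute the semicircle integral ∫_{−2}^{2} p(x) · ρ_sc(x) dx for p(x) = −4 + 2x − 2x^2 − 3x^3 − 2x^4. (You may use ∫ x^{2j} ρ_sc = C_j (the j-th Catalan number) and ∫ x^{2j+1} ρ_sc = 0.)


Write p(x) = Σ a_i x^i, split into monomials and integrate each against ρ_sc separately.
Using ∫ x^{2j} ρ_sc = C_j = (1/(j+1)) C(2j, j) (Catalan numbers) and ∫ x^{2j+1} ρ_sc = 0 (odd monomials vanish by symmetry):
  i = 0 (even): a_0 · C_{0} = -4 · 1 = -4
  i = 1 (odd): ∫ x^1 ρ_sc = 0 (vanishes)
  i = 2 (even): a_2 · C_{1} = -2 · 1 = -2
  i = 3 (odd): ∫ x^3 ρ_sc = 0 (vanishes)
  i = 4 (even): a_4 · C_{2} = -2 · 2 = -4

Summing the contributions: ∫_{−2}^{2} p(x) ρ_sc(x) dx = (-4) + (-2) + (-4) = -10.
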